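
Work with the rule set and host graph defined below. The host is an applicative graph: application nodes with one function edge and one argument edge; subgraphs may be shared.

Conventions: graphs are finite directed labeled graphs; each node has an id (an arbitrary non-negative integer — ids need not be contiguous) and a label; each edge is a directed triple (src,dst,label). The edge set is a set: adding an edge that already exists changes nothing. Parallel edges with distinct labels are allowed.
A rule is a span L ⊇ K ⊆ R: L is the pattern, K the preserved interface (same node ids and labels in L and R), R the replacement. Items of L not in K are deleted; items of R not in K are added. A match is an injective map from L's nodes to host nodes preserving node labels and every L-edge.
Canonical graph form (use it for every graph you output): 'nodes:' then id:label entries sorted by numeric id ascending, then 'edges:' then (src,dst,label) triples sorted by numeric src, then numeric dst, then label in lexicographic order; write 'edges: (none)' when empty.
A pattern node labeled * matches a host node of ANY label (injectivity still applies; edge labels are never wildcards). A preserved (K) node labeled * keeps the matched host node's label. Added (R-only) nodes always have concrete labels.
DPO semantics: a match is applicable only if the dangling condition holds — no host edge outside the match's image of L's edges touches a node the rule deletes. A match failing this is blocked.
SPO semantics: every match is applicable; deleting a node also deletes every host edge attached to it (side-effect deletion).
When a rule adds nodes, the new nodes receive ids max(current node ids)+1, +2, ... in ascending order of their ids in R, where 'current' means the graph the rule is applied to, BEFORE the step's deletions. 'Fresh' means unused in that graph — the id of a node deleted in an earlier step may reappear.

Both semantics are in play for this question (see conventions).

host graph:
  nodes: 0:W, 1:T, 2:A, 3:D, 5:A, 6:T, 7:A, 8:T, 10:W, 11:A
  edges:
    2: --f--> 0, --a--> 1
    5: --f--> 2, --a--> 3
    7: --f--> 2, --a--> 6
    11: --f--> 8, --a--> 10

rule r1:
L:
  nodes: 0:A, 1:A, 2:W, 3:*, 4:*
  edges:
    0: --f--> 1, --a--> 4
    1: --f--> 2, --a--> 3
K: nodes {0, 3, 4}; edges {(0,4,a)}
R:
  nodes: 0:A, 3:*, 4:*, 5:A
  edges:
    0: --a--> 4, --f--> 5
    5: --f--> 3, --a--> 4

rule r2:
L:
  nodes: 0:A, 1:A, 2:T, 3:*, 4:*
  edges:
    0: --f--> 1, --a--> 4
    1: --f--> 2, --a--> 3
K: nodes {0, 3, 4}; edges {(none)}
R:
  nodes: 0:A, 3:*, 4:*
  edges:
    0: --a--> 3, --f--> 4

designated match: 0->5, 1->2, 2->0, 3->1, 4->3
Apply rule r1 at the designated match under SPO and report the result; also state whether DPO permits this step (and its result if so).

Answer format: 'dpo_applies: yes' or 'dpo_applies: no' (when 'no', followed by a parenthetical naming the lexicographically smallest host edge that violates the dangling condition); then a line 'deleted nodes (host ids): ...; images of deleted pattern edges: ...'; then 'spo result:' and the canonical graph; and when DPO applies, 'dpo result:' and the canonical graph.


dpo_applies: no
(the rule deletes node 2, which keeps host edge (7,2,f) outside the match image — the dangling condition fails, DPO blocks; SPO proceeds and side-deletes such edges)
deleted nodes (host ids): 0, 2; images of deleted pattern edges: (2,0,f); (2,1,a); (5,2,f)
spo result:
nodes: 1:T, 3:D, 5:A, 6:T, 7:A, 8:T, 10:W, 11:A, 12:A
edges: (5,3,a); (5,12,f); (7,6,a); (11,8,f); (11,10,a); (12,1,f); (12,3,a)


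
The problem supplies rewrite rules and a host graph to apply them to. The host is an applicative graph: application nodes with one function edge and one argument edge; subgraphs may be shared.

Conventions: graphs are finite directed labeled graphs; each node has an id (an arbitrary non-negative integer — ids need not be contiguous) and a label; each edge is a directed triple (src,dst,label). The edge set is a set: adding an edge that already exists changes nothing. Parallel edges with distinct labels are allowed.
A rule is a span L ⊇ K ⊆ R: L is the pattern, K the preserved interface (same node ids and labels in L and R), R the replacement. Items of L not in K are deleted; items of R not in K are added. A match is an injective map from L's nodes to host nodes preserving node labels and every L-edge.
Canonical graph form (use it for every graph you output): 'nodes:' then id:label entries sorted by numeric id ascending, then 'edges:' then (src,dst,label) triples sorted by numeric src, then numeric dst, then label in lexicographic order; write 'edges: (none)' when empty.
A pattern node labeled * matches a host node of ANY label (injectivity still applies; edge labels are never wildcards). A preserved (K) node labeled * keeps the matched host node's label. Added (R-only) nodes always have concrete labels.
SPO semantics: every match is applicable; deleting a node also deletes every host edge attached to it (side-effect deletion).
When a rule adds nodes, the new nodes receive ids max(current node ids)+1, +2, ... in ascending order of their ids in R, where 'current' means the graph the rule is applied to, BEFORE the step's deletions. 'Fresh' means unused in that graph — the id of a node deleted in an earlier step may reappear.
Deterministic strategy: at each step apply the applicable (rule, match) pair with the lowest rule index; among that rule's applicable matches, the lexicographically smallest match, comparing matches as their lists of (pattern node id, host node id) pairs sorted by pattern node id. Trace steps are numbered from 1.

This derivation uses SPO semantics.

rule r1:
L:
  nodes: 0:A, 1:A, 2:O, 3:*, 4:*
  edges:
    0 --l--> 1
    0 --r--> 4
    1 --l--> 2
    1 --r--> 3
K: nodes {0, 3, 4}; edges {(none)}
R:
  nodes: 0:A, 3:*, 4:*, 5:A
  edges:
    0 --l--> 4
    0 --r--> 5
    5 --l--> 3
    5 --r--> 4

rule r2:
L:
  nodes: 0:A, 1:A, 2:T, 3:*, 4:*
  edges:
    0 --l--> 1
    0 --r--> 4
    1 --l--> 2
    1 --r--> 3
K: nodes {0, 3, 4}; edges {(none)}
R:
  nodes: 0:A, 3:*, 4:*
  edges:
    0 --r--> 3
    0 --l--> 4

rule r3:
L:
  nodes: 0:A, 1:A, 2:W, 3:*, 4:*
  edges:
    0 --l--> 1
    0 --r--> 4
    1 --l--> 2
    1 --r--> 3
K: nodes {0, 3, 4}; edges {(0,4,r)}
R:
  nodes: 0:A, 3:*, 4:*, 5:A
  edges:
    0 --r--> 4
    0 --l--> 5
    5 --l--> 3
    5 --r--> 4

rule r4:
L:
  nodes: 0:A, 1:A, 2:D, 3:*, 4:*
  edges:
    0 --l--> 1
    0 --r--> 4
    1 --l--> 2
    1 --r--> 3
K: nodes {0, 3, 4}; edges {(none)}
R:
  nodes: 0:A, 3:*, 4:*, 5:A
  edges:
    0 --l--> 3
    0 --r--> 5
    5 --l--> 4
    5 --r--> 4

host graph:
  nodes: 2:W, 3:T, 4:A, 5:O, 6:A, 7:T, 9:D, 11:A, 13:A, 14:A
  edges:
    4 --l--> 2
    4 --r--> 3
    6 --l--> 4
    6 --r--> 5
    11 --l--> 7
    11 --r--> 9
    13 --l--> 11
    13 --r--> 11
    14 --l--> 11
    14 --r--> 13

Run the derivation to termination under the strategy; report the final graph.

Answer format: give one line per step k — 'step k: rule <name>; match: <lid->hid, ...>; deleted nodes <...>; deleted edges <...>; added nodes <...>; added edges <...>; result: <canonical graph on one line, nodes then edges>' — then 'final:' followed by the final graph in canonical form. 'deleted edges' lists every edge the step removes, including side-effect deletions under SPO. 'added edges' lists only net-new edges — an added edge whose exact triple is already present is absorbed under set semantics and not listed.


step 1: rule r2; match: 0->14, 1->11, 2->7, 3->9, 4->13; deleted nodes 7, 11; deleted edges (11,7,l); (11,9,r); (13,11,l); (13,11,r); (14,11,l); (14,13,r); added nodes (none); added edges (14,9,r); (14,13,l); result: nodes: 2:W, 3:T, 4:A, 5:O, 6:A, 9:D, 13:A, 14:A edges: (4,2,l); (4,3,r); (6,4,l); (6,5,r); (14,9,r); (14,13,l)
step 2: rule r3; match: 0->6, 1->4, 2->2, 3->3, 4->5; deleted nodes 2, 4; deleted edges (4,2,l); (4,3,r); (6,4,l); added nodes 15; added edges (6,15,l); (15,3,l); (15,5,r); result: nodes: 3:T, 5:O, 6:A, 9:D, 13:A, 14:A, 15:A edges: (6,5,r); (6,15,l); (14,9,r); (14,13,l); (15,3,l); (15,5,r)
final:
nodes: 3:T, 5:O, 6:A, 9:D, 13:A, 14:A, 15:A
edges: (6,5,r); (6,15,l); (14,9,r); (14,13,l); (15,3,l); (15,5,r)


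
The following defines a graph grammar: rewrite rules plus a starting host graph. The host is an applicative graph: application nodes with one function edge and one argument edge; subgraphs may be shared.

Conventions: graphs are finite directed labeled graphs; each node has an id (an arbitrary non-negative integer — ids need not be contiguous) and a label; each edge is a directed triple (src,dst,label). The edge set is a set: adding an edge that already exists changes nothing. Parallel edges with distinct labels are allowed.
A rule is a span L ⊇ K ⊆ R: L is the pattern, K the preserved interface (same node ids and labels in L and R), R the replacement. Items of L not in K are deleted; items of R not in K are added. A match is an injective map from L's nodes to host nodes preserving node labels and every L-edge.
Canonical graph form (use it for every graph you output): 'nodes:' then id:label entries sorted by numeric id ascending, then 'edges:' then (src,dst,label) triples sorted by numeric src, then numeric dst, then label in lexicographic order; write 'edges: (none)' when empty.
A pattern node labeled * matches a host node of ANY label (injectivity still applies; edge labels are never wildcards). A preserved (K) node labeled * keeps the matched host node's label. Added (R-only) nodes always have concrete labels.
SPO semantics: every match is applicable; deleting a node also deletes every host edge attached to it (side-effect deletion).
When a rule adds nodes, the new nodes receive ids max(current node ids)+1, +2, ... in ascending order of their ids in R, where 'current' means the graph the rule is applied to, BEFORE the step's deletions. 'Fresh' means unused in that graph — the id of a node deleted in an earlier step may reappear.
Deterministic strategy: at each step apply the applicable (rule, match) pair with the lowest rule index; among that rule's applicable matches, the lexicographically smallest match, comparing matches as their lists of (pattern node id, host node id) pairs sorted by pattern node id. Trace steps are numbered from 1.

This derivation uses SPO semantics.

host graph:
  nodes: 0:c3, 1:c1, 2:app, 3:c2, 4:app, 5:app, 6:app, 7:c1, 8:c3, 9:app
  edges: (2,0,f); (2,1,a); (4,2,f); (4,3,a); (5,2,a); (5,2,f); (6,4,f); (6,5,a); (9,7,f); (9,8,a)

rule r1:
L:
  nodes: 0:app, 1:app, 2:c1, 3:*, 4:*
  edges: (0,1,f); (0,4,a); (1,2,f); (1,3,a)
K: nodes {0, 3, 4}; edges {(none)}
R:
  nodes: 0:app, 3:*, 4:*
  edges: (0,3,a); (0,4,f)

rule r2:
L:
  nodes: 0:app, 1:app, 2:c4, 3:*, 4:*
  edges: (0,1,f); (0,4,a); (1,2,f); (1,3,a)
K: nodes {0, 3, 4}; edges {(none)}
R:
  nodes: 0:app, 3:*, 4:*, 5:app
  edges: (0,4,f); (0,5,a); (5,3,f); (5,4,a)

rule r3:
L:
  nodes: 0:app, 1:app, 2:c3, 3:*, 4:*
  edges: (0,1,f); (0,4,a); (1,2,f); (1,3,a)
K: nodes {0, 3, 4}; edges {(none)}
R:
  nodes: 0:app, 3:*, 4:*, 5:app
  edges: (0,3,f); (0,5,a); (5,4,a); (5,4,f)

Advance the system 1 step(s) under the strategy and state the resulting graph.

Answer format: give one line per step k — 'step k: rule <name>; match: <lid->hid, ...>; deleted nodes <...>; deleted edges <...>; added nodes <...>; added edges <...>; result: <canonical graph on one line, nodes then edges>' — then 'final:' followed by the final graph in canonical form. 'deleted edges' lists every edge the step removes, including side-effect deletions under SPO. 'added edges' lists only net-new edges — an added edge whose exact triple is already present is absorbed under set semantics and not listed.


step 1: rule r3; match: 0->4, 1->2, 2->0, 3->1, 4->3; deleted nodes 0, 2; deleted edges (2,0,f); (2,1,a); (4,2,f); (4,3,a); (5,2,a); (5,2,f); added nodes 10; added edges (4,1,f); (4,10,a); (10,3,a); (10,3,f); result: nodes: 1:c1, 3:c2, 4:app, 5:app, 6:app, 7:c1, 8:c3, 9:app, 10:app edges: (4,1,f); (4,10,a); (6,4,f); (6,5,a); (9,7,f); (9,8,a); (10,3,a); (10,3,f)
final:
nodes: 1:c1, 3:c2, 4:app, 5:app, 6:app, 7:c1, 8:c3, 9:app, 10:app
edges: (4,1,f); (4,10,a); (6,4,f); (6,5,a); (9,7,f); (9,8,a); (10,3,a); (10,3,f)


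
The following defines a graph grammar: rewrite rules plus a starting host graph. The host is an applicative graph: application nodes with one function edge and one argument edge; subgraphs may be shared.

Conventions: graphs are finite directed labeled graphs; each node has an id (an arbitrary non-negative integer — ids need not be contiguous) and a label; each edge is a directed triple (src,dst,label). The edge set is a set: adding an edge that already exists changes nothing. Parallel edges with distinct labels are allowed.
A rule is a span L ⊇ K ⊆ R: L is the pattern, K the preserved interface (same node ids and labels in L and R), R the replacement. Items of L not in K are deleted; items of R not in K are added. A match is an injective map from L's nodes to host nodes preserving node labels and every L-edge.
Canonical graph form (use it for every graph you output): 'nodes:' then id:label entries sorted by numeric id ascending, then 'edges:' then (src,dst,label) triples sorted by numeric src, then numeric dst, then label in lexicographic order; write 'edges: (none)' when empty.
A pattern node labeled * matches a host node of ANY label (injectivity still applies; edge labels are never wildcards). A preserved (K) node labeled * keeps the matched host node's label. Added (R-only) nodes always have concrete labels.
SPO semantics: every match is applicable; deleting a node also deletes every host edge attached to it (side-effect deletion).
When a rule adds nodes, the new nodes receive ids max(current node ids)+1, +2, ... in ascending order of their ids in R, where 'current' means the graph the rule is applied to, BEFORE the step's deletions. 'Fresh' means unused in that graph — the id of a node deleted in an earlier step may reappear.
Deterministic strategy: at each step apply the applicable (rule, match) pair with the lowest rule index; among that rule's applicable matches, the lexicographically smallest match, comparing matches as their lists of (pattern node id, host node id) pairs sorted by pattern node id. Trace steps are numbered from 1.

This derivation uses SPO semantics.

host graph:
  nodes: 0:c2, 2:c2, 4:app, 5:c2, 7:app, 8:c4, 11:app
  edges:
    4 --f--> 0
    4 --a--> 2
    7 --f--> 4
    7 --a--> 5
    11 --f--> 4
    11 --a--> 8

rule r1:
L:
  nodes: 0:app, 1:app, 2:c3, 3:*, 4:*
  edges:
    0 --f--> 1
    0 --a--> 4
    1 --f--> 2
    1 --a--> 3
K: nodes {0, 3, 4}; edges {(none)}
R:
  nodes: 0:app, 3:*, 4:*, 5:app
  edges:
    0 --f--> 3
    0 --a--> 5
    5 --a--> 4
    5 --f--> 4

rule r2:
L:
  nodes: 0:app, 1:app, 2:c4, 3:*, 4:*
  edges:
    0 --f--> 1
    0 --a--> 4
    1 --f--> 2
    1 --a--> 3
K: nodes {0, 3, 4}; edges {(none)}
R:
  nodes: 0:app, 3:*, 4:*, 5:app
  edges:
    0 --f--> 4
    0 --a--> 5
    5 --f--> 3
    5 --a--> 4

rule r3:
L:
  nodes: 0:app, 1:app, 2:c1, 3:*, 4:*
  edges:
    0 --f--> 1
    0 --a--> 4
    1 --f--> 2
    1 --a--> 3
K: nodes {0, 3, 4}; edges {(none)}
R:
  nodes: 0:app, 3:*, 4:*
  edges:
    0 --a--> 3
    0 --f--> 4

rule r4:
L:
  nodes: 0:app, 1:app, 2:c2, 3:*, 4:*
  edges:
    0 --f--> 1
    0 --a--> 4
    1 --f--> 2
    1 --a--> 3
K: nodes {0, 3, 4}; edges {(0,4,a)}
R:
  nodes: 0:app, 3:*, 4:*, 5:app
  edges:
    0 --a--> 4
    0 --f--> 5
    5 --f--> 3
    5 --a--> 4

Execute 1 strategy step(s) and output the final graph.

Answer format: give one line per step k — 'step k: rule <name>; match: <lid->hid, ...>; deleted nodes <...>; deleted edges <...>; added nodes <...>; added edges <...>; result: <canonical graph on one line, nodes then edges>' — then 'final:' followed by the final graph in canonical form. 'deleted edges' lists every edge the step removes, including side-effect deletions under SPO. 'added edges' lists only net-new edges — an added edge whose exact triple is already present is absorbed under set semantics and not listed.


step 1: rule r4; match: 0->7, 1->4, 2->0, 3->2, 4->5; deleted nodes 0, 4; deleted edges (4,0,f); (4,2,a); (7,4,f); (11,4,f); added nodes 12; added edges (7,12,f); (12,2,f); (12,5,a); result: nodes: 2:c2, 5:c2, 7:app, 8:c4, 11:app, 12:app edges: (7,5,a); (7,12,f); (11,8,a); (12,2,f); (12,5,a)
final:
nodes: 2:c2, 5:c2, 7:app, 8:c4, 11:app, 12:app
edges: (7,5,a); (7,12,f); (11,8,a); (12,2,f); (12,5,a)


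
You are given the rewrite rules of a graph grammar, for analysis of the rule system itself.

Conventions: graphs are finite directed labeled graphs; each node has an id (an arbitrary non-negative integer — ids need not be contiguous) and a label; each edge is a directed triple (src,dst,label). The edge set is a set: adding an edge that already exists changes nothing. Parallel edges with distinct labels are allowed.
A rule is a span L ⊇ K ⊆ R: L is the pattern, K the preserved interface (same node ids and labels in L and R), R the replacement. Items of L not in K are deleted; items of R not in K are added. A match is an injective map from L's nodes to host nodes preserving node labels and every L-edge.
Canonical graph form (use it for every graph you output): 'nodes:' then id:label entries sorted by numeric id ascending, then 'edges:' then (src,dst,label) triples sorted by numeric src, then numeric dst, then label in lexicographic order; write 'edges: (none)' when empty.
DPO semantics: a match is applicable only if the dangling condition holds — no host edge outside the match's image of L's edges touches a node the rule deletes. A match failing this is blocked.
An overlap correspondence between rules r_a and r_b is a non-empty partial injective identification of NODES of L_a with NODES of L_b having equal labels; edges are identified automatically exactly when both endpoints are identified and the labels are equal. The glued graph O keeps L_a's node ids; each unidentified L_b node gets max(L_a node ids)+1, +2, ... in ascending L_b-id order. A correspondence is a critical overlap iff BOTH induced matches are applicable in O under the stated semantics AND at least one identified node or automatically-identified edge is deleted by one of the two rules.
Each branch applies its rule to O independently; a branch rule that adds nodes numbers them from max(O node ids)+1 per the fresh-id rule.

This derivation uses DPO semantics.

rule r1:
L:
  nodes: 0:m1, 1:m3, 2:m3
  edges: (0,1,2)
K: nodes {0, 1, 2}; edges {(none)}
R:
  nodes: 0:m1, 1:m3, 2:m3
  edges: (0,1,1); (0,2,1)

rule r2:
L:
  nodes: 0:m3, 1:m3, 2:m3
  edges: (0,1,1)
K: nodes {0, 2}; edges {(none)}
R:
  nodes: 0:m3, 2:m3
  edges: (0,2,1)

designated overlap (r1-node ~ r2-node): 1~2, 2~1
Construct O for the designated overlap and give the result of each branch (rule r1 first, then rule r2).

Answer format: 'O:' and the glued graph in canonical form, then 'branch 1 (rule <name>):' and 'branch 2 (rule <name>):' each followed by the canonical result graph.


O:
nodes: 0:m1, 1:m3, 2:m3, 3:m3
edges: (0,1,2); (3,2,1)
branch 1 (rule r1):
nodes: 0:m1, 1:m3, 2:m3, 3:m3
edges: (0,1,1); (0,2,1); (3,2,1)
branch 2 (rule r2):
nodes: 0:m1, 1:m3, 3:m3
edges: (0,1,2); (3,1,1)


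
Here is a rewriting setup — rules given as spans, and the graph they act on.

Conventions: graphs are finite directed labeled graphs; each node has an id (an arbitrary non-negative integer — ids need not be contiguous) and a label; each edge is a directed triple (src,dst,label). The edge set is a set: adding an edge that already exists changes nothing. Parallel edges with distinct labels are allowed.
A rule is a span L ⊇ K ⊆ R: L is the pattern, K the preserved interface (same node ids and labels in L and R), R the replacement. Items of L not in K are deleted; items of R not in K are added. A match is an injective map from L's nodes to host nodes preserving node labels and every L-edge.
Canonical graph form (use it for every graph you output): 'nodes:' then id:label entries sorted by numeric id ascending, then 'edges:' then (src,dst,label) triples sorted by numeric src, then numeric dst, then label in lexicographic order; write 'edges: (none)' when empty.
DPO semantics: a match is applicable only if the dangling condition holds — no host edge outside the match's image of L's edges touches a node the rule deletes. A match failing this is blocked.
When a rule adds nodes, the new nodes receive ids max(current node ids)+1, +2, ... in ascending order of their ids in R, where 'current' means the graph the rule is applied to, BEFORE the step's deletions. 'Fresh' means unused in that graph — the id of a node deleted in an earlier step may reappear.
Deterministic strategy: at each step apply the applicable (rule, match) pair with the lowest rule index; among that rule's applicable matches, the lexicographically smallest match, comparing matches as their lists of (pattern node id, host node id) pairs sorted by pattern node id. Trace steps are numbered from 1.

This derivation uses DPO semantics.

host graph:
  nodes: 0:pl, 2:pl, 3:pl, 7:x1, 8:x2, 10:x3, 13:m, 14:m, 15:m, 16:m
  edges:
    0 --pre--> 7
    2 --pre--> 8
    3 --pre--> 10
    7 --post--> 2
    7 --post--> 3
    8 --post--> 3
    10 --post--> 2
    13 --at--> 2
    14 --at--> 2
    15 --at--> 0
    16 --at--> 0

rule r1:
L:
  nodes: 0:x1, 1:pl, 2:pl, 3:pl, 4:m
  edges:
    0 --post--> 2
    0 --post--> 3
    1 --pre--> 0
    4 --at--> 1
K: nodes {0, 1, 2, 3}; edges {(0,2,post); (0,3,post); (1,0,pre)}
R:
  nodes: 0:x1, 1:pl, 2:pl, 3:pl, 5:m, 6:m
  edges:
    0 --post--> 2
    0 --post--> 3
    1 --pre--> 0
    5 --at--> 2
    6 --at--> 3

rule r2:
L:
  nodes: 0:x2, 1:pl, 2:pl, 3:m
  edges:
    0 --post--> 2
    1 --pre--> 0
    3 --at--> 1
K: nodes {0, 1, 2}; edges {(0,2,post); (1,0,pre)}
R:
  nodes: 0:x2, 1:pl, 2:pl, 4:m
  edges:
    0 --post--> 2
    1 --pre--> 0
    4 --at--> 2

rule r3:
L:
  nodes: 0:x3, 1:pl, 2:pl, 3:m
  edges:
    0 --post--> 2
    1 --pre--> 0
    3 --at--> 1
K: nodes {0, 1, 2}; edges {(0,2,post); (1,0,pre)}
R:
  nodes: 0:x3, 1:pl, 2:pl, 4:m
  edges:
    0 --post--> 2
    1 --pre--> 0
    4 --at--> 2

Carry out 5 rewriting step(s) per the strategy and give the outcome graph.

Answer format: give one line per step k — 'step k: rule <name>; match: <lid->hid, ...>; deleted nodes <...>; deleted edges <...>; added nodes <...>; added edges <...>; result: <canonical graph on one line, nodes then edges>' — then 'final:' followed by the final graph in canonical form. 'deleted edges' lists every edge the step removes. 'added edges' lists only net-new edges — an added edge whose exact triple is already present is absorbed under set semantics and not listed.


step 1: rule r1; match: 0->7, 1->0, 2->2, 3->3, 4->15; deleted nodes 15; deleted edges (15,0,at); added nodes 17, 18; added edges (17,2,at); (18,3,at); result: nodes: 0:pl, 2:pl, 3:pl, 7:x1, 8:x2, 10:x3, 13:m, 14:m, 16:m, 17:m, 18:m edges: (0,7,pre); (2,8,pre); (3,10,pre); (7,2,post); (7,3,post); (8,3,post); (10,2,post); (13,2,at); (14,2,at); (16,0,at); (17,2,at); (18,3,at)
step 2: rule r1; match: 0->7, 1->0, 2->2, 3->3, 4->16; deleted nodes 16; deleted edges (16,0,at); added nodes 19, 20; added edges (19,2,at); (20,3,at); result: nodes: 0:pl, 2:pl, 3:pl, 7:x1, 8:x2, 10:x3, 13:m, 14:m, 17:m, 18:m, 19:m, 20:m edges: (0,7,pre); (2,8,pre); (3,10,pre); (7,2,post); (7,3,post); (8,3,post); (10,2,post); (13,2,at); (14,2,at); (17,2,at); (18,3,at); (19,2,at); (20,3,at)
step 3: rule r2; match: 0->8, 1->2, 2->3, 3->13; deleted nodes 13; deleted edges (13,2,at); added nodes 21; added edges (21,3,at); result: nodes: 0:pl, 2:pl, 3:pl, 7:x1, 8:x2, 10:x3, 14:m, 17:m, 18:m, 19:m, 20:m, 21:m edges: (0,7,pre); (2,8,pre); (3,10,pre); (7,2,post); (7,3,post); (8,3,post); (10,2,post); (14,2,at); (17,2,at); (18,3,at); (19,2,at); (20,3,at); (21,3,at)
step 4: rule r2; match: 0->8, 1->2, 2->3, 3->14; deleted nodes 14; deleted edges (14,2,at); added nodes 22; added edges (22,3,at); result: nodes: 0:pl, 2:pl, 3:pl, 7:x1, 8:x2, 10:x3, 17:m, 18:m, 19:m, 20:m, 21:m, 22:m edges: (0,7,pre); (2,8,pre); (3,10,pre); (7,2,post); (7,3,post); (8,3,post); (10,2,post); (17,2,at); (18,3,at); (19,2,at); (20,3,at); (21,3,at); (22,3,at)
step 5: rule r2; match: 0->8, 1->2, 2->3, 3->17; deleted nodes 17; deleted edges (17,2,at); added nodes 23; added edges (23,3,at); result: nodes: 0:pl, 2:pl, 3:pl, 7:x1, 8:x2, 10:x3, 18:m, 19:m, 20:m, 21:m, 22:m, 23:m edges: (0,7,pre); (2,8,pre); (3,10,pre); (7,2,post); (7,3,post); (8,3,post); (10,2,post); (18,3,at); (19,2,at); (20,3,at); (21,3,at); (22,3,at); (23,3,at)
final:
nodes: 0:pl, 2:pl, 3:pl, 7:x1, 8:x2, 10:x3, 18:m, 19:m, 20:m, 21:m, 22:m, 23:m
edges: (0,7,pre); (2,8,pre); (3,10,pre); (7,2,post); (7,3,post); (8,3,post); (10,2,post); (18,3,at); (19,2,at); (20,3,at); (21,3,at); (22,3,at); (23,3,at)


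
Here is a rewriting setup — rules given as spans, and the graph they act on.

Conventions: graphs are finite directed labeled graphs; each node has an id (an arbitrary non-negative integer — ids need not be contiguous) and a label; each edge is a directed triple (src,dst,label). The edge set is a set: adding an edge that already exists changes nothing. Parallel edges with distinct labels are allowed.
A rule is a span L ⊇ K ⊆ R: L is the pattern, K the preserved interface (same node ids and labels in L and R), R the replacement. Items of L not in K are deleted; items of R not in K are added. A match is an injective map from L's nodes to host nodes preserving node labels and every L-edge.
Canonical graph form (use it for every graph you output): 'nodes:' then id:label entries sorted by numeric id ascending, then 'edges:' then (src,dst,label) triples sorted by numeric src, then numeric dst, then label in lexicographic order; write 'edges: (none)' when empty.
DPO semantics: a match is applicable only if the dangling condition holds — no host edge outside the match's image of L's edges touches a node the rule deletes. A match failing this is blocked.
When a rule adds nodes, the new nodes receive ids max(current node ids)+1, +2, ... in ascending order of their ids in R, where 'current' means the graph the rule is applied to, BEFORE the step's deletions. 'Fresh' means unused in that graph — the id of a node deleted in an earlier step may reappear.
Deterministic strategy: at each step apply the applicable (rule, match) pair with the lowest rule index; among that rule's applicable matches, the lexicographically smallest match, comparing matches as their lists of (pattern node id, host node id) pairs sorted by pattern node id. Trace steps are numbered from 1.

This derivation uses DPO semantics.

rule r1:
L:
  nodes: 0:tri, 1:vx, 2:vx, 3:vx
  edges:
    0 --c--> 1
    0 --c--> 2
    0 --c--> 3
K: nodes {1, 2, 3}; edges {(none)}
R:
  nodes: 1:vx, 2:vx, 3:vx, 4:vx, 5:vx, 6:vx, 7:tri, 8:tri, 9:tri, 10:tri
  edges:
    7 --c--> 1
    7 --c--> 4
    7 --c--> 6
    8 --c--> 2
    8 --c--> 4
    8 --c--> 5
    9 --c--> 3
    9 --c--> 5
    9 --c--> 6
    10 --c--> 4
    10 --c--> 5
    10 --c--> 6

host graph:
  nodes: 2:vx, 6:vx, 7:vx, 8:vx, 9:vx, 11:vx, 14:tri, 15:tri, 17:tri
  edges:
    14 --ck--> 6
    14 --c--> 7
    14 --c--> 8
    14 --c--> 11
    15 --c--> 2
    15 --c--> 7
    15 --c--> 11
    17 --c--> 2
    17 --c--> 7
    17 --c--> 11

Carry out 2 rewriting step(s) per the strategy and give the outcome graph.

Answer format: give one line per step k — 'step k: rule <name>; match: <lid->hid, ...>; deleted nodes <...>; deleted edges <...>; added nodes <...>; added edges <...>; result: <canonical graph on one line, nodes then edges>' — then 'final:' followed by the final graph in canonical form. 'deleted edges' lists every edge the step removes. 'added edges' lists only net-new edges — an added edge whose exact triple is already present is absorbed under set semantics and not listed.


step 1: rule r1; match: 0->15, 1->2, 2->7, 3->11; deleted nodes 15; deleted edges (15,2,c); (15,7,c); (15,11,c); added nodes 18, 19, 20, 21, 22, 23, 24; added edges (21,2,c); (21,18,c); (21,20,c); (22,7,c); (22,18,c); (22,19,c); (23,11,c); (23,19,c); (23,20,c); (24,18,c); (24,19,c); (24,20,c); result: nodes: 2:vx, 6:vx, 7:vx, 8:vx, 9:vx, 11:vx, 14:tri, 17:tri, 18:vx, 19:vx, 20:vx, 21:tri, 22:tri, 23:tri, 24:tri edges: (14,6,ck); (14,7,c); (14,8,c); (14,11,c); (17,2,c); (17,7,c); (17,11,c); (21,2,c); (21,18,c); (21,20,c); (22,7,c); (22,18,c); (22,19,c); (23,11,c); (23,19,c); (23,20,c); (24,18,c); (24,19,c); (24,20,c)
step 2: rule r1; match: 0->17, 1->2, 2->7, 3->11; deleted nodes 17; deleted edges (17,2,c); (17,7,c); (17,11,c); added nodes 25, 26, 27, 28, 29, 30, 31; added edges (28,2,c); (28,25,c); (28,27,c); (29,7,c); (29,25,c); (29,26,c); (30,11,c); (30,26,c); (30,27,c); (31,25,c); (31,26,c); (31,27,c); result: nodes: 2:vx, 6:vx, 7:vx, 8:vx, 9:vx, 11:vx, 14:tri, 18:vx, 19:vx, 20:vx, 21:tri, 22:tri, 23:tri, 24:tri, 25:vx, 26:vx, 27:vx, 28:tri, 29:tri, 30:tri, 31:tri edges: (14,6,ck); (14,7,c); (14,8,c); (14,11,c); (21,2,c); (21,18,c); (21,20,c); (22,7,c); (22,18,c); (22,19,c); (23,11,c); (23,19,c); (23,20,c); (24,18,c); (24,19,c); (24,20,c); (28,2,c); (28,25,c); (28,27,c); (29,7,c); (29,25,c); (29,26,c); (30,11,c); (30,26,c); (30,27,c); (31,25,c); (31,26,c); (31,27,c)
final:
nodes: 2:vx, 6:vx, 7:vx, 8:vx, 9:vx, 11:vx, 14:tri, 18:vx, 19:vx, 20:vx, 21:tri, 22:tri, 23:tri, 24:tri, 25:vx, 26:vx, 27:vx, 28:tri, 29:tri, 30:tri, 31:tri
edges: (14,6,ck); (14,7,c); (14,8,c); (14,11,c); (21,2,c); (21,18,c); (21,20,c); (22,7,c); (22,18,c); (22,19,c); (23,11,c); (23,19,c); (23,20,c); (24,18,c); (24,19,c); (24,20,c); (28,2,c); (28,25,c); (28,27,c); (29,7,c); (29,25,c); (29,26,c); (30,11,c); (30,26,c); (30,27,c); (31,25,c); (31,26,c); (31,27,c)


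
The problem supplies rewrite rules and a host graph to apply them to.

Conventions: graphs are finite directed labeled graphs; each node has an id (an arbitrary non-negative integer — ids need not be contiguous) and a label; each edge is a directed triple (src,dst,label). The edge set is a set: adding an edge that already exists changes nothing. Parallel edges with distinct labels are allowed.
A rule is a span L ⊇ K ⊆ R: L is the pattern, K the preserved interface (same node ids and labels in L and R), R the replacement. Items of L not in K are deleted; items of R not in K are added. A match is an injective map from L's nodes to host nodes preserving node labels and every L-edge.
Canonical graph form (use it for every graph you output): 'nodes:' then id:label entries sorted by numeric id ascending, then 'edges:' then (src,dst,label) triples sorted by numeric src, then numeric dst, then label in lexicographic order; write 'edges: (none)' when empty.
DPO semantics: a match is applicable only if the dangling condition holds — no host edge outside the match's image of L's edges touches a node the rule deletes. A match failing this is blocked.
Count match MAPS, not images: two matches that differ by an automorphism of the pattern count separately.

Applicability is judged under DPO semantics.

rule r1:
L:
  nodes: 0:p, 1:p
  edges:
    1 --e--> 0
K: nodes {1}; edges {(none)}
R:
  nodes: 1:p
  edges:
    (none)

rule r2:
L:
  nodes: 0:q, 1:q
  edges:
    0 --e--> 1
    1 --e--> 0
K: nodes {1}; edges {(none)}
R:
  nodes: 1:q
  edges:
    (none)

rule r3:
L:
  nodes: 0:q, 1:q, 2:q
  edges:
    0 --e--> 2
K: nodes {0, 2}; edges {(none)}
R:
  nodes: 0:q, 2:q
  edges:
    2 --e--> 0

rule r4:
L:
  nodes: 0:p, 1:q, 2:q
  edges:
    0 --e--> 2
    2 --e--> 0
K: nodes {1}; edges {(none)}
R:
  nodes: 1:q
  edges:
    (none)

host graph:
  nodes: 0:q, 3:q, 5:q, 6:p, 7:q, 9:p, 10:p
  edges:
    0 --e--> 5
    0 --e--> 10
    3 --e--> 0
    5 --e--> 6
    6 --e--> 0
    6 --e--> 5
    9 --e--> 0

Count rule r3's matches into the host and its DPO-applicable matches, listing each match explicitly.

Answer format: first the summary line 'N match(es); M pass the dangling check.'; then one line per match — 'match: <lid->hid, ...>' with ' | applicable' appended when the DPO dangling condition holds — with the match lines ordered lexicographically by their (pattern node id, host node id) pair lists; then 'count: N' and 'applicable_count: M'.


4 match(es); 2 pass the dangling check.
match: 0->0, 1->3, 2->5
match: 0->0, 1->7, 2->5 | applicable
match: 0->3, 1->5, 2->0
match: 0->3, 1->7, 2->0 | applicable
count: 4
applicable_count: 2


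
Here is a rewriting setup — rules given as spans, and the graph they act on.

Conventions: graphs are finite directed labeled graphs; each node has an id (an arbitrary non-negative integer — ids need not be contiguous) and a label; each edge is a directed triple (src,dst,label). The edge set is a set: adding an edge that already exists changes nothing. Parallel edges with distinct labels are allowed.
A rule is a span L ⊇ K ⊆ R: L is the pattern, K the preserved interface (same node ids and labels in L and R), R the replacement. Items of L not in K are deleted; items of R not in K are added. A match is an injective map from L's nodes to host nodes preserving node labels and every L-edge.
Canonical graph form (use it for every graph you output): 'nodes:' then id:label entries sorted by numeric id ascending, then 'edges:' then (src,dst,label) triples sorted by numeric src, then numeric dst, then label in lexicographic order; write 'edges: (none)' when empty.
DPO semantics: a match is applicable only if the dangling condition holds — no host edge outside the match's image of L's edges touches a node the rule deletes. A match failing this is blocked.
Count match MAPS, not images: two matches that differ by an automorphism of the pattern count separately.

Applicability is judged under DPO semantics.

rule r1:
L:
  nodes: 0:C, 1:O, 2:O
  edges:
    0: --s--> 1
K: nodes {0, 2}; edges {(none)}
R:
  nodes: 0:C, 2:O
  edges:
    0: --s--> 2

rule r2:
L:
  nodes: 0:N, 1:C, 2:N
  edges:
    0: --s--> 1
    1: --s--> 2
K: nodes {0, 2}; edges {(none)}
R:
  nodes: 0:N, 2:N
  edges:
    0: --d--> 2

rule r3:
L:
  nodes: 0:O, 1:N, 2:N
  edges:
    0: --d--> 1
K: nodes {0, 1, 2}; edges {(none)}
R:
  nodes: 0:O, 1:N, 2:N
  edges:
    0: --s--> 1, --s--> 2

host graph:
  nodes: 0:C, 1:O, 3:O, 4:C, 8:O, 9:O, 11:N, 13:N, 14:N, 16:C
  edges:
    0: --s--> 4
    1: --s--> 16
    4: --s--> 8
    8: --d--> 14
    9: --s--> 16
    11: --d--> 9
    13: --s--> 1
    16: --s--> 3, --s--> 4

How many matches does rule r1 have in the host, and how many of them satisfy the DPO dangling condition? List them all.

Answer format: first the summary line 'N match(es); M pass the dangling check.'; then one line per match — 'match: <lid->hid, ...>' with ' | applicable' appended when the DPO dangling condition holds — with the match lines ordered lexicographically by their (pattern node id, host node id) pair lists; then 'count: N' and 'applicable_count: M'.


6 match(es); 3 pass the dangling check.
match: 0->4, 1->8, 2->1
match: 0->4, 1->8, 2->3
match: 0->4, 1->8, 2->9
match: 0->16, 1->3, 2->1 | applicable
match: 0->16, 1->3, 2->8 | applicable
match: 0->16, 1->3, 2->9 | applicable
count: 6
applicable_count: 3


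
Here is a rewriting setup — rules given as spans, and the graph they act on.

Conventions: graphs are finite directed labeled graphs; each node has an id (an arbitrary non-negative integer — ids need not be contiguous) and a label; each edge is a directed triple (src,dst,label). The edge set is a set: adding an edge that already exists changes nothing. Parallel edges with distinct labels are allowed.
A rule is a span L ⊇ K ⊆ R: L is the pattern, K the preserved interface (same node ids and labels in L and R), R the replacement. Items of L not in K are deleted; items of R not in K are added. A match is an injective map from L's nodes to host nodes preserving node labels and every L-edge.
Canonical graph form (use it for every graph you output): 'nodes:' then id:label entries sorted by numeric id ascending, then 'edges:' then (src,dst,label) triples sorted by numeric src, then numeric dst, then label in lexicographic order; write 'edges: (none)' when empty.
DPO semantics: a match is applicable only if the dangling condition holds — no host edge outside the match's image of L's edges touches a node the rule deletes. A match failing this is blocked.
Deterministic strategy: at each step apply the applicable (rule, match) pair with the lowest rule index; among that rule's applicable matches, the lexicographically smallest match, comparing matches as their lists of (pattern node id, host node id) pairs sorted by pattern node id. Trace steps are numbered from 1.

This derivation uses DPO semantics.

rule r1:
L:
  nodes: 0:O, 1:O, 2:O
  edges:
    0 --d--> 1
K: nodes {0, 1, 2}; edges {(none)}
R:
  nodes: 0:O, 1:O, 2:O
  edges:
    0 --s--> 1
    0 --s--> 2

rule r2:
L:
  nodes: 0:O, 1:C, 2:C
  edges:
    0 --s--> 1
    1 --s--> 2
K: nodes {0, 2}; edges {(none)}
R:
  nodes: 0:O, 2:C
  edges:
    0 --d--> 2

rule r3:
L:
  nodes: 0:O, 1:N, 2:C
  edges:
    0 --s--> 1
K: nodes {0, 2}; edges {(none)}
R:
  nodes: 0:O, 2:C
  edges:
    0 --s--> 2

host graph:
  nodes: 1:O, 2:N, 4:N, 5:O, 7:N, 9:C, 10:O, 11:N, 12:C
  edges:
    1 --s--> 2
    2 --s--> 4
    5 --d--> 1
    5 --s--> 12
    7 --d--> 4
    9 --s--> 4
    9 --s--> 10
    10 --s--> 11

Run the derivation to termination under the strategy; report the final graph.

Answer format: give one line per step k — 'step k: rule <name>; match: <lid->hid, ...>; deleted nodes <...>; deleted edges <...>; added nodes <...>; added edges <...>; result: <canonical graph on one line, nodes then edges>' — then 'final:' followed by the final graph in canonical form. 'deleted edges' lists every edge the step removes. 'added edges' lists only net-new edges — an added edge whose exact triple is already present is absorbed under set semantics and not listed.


step 1: rule r1; match: 0->5, 1->1, 2->10; deleted nodes (none); deleted edges (5,1,d); added nodes (none); added edges (5,1,s); (5,10,s); result: nodes: 1:O, 2:N, 4:N, 5:O, 7:N, 9:C, 10:O, 11:N, 12:C edges: (1,2,s); (2,4,s); (5,1,s); (5,10,s); (5,12,s); (7,4,d); (9,4,s); (9,10,s); (10,11,s)
step 2: rule r3; match: 0->10, 1->11, 2->9; deleted nodes 11; deleted edges (10,11,s); added nodes (none); added edges (10,9,s); result: nodes: 1:O, 2:N, 4:N, 5:O, 7:N, 9:C, 10:O, 12:C edges: (1,2,s); (2,4,s); (5,1,s); (5,10,s); (5,12,s); (7,4,d); (9,4,s); (9,10,s); (10,9,s)
final:
nodes: 1:O, 2:N, 4:N, 5:O, 7:N, 9:C, 10:O, 12:C
edges: (1,2,s); (2,4,s); (5,1,s); (5,10,s); (5,12,s); (7,4,d); (9,4,s); (9,10,s); (10,9,s)


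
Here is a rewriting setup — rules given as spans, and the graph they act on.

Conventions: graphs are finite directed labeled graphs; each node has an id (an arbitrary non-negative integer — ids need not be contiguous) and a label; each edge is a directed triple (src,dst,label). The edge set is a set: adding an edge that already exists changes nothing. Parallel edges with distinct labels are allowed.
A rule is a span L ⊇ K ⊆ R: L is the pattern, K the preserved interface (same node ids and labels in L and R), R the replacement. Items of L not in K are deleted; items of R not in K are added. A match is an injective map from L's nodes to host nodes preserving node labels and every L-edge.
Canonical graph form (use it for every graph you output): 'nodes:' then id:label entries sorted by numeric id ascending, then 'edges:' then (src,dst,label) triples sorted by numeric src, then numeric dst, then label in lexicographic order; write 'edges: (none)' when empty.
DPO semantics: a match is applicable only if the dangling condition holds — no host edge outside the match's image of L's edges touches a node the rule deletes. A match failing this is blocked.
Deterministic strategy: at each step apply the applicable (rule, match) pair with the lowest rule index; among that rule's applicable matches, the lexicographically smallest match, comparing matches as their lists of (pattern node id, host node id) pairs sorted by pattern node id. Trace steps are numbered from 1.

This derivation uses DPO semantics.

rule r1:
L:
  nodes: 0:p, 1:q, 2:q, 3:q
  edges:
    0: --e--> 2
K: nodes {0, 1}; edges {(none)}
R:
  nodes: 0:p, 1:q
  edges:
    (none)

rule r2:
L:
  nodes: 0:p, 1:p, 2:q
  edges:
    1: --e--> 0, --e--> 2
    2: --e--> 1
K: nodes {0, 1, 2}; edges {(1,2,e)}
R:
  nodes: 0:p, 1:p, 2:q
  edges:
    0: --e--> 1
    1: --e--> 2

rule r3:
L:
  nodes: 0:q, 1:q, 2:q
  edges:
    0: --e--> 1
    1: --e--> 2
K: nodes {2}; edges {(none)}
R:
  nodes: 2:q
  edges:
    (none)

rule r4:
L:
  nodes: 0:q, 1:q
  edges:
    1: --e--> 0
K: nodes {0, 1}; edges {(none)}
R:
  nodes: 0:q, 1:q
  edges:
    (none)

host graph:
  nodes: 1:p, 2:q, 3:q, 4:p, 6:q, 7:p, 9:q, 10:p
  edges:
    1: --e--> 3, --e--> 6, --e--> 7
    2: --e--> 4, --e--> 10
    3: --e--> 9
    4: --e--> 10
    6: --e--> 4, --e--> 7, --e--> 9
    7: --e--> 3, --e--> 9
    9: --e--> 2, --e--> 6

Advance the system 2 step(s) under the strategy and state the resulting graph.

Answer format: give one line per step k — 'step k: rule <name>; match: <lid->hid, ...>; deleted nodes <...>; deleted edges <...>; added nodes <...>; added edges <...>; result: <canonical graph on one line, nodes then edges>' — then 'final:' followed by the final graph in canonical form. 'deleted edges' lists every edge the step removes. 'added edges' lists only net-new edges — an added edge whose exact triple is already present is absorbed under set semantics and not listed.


step 1: rule r4; match: 0->2, 1->9; deleted nodes (none); deleted edges (9,2,e); added nodes (none); added edges (none); result: nodes: 1:p, 2:q, 3:q, 4:p, 6:q, 7:p, 9:q, 10:p edges: (1,3,e); (1,6,e); (1,7,e); (2,4,e); (2,10,e); (3,9,e); (4,10,e); (6,4,e); (6,7,e); (6,9,e); (7,3,e); (7,9,e); (9,6,e)
step 2: rule r4; match: 0->6, 1->9; deleted nodes (none); deleted edges (9,6,e); added nodes (none); added edges (none); result: nodes: 1:p, 2:q, 3:q, 4:p, 6:q, 7:p, 9:q, 10:p edges: (1,3,e); (1,6,e); (1,7,e); (2,4,e); (2,10,e); (3,9,e); (4,10,e); (6,4,e); (6,7,e); (6,9,e); (7,3,e); (7,9,e)
final:
nodes: 1:p, 2:q, 3:q, 4:p, 6:q, 7:p, 9:q, 10:p
edges: (1,3,e); (1,6,e); (1,7,e); (2,4,e); (2,10,e); (3,9,e); (4,10,e); (6,4,e); (6,7,e); (6,9,e); (7,3,e); (7,9,e)
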